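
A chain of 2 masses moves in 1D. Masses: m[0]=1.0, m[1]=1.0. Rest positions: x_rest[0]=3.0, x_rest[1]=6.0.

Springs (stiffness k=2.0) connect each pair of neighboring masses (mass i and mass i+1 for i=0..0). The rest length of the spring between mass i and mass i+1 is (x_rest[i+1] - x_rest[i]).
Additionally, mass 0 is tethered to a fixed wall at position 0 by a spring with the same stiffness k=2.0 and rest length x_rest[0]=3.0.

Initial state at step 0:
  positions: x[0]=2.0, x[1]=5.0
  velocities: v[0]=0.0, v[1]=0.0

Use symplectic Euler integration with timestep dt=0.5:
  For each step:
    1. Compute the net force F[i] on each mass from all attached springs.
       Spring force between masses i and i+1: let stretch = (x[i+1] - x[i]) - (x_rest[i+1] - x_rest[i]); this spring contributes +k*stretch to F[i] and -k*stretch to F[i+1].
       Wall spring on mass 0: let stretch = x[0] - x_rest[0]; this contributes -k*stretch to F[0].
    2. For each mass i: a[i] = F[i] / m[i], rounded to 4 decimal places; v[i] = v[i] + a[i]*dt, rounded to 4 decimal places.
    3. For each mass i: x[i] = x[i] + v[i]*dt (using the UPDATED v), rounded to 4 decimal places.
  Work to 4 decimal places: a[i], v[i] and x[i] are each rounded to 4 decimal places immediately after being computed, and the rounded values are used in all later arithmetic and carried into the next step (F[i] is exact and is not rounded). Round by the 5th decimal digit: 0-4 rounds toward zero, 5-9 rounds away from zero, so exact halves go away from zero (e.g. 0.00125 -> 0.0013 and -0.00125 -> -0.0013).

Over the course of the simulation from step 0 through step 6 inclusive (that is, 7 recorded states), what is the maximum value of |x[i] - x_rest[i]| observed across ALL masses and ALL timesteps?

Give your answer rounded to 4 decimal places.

Answer: 1.1407

Derivation:
Step 0: x=[2.0000 5.0000] v=[0.0000 0.0000]
Step 1: x=[2.5000 5.0000] v=[1.0000 0.0000]
Step 2: x=[3.0000 5.2500] v=[1.0000 0.5000]
Step 3: x=[3.1250 5.8750] v=[0.2500 1.2500]
Step 4: x=[3.0625 6.6250] v=[-0.1250 1.5000]
Step 5: x=[3.2500 7.0938] v=[0.3750 0.9375]
Step 6: x=[3.7344 7.1407] v=[0.9688 0.0937]
Max displacement = 1.1407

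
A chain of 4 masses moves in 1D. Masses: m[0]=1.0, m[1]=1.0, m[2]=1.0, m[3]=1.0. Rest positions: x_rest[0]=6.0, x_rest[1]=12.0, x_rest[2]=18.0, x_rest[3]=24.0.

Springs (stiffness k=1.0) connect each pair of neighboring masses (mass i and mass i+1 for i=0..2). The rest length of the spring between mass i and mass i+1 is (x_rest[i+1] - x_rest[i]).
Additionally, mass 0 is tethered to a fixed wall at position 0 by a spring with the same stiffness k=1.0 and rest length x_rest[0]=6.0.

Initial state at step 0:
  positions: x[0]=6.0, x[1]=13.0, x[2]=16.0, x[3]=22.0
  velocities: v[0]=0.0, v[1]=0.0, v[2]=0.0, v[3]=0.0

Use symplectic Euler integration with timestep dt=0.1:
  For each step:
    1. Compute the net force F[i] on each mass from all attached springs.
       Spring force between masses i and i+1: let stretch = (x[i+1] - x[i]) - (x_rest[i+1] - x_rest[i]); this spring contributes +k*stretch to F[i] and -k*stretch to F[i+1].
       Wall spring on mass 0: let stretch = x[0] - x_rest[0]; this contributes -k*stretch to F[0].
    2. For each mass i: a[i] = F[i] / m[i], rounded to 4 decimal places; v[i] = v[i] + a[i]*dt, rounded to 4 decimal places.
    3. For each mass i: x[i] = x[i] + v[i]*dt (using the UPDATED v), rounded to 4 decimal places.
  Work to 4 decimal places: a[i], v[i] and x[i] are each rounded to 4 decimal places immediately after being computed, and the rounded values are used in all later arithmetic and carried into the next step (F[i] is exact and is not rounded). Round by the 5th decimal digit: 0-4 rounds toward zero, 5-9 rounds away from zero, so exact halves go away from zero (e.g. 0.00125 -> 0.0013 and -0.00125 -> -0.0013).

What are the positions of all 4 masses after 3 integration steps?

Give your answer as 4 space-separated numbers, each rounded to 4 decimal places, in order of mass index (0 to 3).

Answer: 6.0570 12.7660 16.1750 22.0015

Derivation:
Step 0: x=[6.0000 13.0000 16.0000 22.0000] v=[0.0000 0.0000 0.0000 0.0000]
Step 1: x=[6.0100 12.9600 16.0300 22.0000] v=[0.1000 -0.4000 0.3000 0.0000]
Step 2: x=[6.0294 12.8812 16.0890 22.0003] v=[0.1940 -0.7880 0.5900 0.0030]
Step 3: x=[6.0570 12.7660 16.1750 22.0015] v=[0.2762 -1.1524 0.8604 0.0119]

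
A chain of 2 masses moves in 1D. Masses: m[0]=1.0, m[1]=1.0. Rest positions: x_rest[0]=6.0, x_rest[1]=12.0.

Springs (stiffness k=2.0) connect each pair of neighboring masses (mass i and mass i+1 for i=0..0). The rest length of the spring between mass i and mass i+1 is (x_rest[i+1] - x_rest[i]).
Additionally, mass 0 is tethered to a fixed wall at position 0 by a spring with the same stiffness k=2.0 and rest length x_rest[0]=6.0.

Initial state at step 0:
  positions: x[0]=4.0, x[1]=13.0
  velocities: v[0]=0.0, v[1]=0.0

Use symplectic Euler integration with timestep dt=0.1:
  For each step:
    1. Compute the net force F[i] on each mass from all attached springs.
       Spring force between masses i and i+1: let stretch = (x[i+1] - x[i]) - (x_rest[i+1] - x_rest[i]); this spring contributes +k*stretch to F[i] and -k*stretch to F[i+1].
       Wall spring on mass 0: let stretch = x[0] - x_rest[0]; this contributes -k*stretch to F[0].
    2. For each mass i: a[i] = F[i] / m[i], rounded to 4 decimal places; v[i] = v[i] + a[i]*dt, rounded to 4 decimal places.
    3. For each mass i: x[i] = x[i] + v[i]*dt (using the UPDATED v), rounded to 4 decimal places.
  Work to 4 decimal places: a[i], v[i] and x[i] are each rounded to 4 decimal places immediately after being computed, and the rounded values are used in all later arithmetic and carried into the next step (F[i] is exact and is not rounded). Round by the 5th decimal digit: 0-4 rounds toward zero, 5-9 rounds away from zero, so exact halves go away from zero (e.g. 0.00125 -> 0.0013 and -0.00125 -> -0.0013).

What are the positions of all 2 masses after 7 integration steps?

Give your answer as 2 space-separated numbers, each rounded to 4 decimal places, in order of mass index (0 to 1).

Answer: 6.1996 11.6893

Derivation:
Step 0: x=[4.0000 13.0000] v=[0.0000 0.0000]
Step 1: x=[4.1000 12.9400] v=[1.0000 -0.6000]
Step 2: x=[4.2948 12.8232] v=[1.9480 -1.1680]
Step 3: x=[4.5743 12.6558] v=[2.7947 -1.6737]
Step 4: x=[4.9239 12.4468] v=[3.4961 -2.0900]
Step 5: x=[5.3255 12.2073] v=[4.0159 -2.3946]
Step 6: x=[5.7582 11.9502] v=[4.3272 -2.5710]
Step 7: x=[6.1996 11.6893] v=[4.4140 -2.6094]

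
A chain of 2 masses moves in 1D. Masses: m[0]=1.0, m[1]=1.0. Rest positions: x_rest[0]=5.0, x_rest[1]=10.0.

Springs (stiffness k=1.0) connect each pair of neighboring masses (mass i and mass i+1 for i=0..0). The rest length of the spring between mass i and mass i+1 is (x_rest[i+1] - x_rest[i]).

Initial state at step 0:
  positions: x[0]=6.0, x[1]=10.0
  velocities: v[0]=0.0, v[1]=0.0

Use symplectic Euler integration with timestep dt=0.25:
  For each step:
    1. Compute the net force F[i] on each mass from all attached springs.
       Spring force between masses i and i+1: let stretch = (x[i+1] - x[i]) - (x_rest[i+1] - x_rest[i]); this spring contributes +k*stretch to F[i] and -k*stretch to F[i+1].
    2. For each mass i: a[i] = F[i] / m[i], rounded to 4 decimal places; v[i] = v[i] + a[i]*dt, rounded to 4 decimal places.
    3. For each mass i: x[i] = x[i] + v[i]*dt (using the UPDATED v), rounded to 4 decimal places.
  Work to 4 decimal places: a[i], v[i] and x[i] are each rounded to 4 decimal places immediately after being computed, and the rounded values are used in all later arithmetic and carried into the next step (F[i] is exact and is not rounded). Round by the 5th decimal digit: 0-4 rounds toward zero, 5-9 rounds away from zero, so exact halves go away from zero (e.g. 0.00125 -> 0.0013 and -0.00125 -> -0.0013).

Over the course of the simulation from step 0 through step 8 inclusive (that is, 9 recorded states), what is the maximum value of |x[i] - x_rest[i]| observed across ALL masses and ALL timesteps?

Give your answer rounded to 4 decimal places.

Step 0: x=[6.0000 10.0000] v=[0.0000 0.0000]
Step 1: x=[5.9375 10.0625] v=[-0.2500 0.2500]
Step 2: x=[5.8203 10.1797] v=[-0.4688 0.4688]
Step 3: x=[5.6631 10.3370] v=[-0.6290 0.6290]
Step 4: x=[5.4855 10.5146] v=[-0.7105 0.7105]
Step 5: x=[5.3097 10.6904] v=[-0.7032 0.7032]
Step 6: x=[5.1577 10.8424] v=[-0.6080 0.6080]
Step 7: x=[5.0485 10.9516] v=[-0.4368 0.4368]
Step 8: x=[4.9958 11.0044] v=[-0.2110 0.2110]
Max displacement = 1.0044

Answer: 1.0044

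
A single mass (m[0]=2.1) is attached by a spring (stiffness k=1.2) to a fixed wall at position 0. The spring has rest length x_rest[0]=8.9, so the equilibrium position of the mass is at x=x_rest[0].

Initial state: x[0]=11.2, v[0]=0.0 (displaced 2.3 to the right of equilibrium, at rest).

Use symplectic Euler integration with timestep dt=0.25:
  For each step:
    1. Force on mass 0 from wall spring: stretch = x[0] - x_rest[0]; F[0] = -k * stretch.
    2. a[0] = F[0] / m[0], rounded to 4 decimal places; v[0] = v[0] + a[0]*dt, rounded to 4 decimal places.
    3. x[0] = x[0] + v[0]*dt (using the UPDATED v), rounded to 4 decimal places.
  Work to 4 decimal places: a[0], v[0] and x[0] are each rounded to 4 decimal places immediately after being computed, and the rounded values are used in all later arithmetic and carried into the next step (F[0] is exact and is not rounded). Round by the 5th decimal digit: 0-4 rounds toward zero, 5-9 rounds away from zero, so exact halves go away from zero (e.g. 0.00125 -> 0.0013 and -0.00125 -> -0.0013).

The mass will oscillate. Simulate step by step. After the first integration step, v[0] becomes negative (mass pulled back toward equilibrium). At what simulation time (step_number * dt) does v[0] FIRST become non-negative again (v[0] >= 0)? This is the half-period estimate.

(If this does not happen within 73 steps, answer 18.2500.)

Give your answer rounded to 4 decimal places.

Step 0: x=[11.2000] v=[0.0000]
Step 1: x=[11.1179] v=[-0.3286]
Step 2: x=[10.9565] v=[-0.6455]
Step 3: x=[10.7217] v=[-0.9393]
Step 4: x=[10.4218] v=[-1.1996]
Step 5: x=[10.0676] v=[-1.4170]
Step 6: x=[9.6717] v=[-1.5838]
Step 7: x=[9.2482] v=[-1.6941]
Step 8: x=[8.8122] v=[-1.7439]
Step 9: x=[8.3794] v=[-1.7314]
Step 10: x=[7.9652] v=[-1.6570]
Step 11: x=[7.5843] v=[-1.5235]
Step 12: x=[7.2504] v=[-1.3356]
Step 13: x=[6.9754] v=[-1.1000]
Step 14: x=[6.7691] v=[-0.8251]
Step 15: x=[6.6389] v=[-0.5207]
Step 16: x=[6.5895] v=[-0.1977]
Step 17: x=[6.6226] v=[0.1324]
First v>=0 after going negative at step 17, time=4.2500

Answer: 4.2500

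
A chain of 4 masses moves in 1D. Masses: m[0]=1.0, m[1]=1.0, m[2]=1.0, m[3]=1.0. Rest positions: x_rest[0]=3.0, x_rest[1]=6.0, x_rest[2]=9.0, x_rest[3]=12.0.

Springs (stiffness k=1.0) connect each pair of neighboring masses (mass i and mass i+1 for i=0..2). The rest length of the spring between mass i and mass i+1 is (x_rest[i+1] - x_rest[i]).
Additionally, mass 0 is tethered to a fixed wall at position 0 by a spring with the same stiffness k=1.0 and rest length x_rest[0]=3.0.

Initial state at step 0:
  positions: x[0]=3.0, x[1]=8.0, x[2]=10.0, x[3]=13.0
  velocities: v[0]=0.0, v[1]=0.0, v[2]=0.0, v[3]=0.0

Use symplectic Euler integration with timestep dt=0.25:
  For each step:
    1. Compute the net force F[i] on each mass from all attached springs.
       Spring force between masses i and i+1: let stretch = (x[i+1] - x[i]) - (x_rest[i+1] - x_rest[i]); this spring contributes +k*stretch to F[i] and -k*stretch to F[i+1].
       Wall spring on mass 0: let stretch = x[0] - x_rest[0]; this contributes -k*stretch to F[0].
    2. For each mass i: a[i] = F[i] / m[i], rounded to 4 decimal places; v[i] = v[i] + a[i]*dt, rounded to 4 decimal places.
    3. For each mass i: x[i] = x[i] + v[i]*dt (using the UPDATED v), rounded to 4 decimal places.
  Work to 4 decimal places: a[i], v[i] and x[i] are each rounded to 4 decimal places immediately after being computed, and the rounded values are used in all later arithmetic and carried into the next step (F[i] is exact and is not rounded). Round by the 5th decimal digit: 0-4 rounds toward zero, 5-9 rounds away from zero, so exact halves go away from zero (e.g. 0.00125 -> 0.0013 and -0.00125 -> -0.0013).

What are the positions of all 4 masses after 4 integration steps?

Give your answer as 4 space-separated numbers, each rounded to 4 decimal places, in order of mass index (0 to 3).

Step 0: x=[3.0000 8.0000 10.0000 13.0000] v=[0.0000 0.0000 0.0000 0.0000]
Step 1: x=[3.1250 7.8125 10.0625 13.0000] v=[0.5000 -0.7500 0.2500 0.0000]
Step 2: x=[3.3477 7.4727 10.1680 13.0039] v=[0.8906 -1.3594 0.4219 0.0156]
Step 3: x=[3.6189 7.0435 10.2823 13.0181] v=[1.0849 -1.7168 0.4571 0.0566]
Step 4: x=[3.8780 6.6027 10.3652 13.0488] v=[1.0363 -1.7633 0.3314 0.1227]

Answer: 3.8780 6.6027 10.3652 13.0488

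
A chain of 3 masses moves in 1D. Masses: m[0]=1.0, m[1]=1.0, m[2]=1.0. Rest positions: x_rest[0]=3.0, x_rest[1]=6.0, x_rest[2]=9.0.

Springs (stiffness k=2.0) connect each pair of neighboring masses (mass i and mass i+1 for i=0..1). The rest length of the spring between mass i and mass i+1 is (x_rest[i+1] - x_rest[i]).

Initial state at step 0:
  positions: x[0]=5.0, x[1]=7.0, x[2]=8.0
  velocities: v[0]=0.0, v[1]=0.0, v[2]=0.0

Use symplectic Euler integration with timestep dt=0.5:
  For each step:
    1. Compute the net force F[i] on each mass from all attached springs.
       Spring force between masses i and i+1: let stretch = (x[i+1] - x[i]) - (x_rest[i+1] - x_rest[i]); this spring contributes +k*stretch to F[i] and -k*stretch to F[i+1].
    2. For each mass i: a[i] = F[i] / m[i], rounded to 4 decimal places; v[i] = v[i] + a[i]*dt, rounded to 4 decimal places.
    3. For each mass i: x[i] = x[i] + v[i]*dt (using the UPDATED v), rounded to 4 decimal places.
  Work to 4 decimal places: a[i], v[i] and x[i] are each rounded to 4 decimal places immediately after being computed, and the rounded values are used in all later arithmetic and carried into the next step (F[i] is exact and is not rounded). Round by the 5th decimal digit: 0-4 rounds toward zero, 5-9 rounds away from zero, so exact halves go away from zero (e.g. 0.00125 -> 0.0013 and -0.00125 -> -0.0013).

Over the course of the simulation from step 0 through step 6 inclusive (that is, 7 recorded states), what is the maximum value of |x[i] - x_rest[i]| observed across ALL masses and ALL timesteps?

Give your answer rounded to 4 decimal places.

Step 0: x=[5.0000 7.0000 8.0000] v=[0.0000 0.0000 0.0000]
Step 1: x=[4.5000 6.5000 9.0000] v=[-1.0000 -1.0000 2.0000]
Step 2: x=[3.5000 6.2500 10.2500] v=[-2.0000 -0.5000 2.5000]
Step 3: x=[2.3750 6.6250 11.0000] v=[-2.2500 0.7500 1.5000]
Step 4: x=[1.8750 7.0625 11.0625] v=[-1.0000 0.8750 0.1250]
Step 5: x=[2.4688 6.9063 10.6250] v=[1.1875 -0.3125 -0.8750]
Step 6: x=[3.7813 6.3907 9.8282] v=[2.6250 -1.0313 -1.5937]
Max displacement = 2.0625

Answer: 2.0625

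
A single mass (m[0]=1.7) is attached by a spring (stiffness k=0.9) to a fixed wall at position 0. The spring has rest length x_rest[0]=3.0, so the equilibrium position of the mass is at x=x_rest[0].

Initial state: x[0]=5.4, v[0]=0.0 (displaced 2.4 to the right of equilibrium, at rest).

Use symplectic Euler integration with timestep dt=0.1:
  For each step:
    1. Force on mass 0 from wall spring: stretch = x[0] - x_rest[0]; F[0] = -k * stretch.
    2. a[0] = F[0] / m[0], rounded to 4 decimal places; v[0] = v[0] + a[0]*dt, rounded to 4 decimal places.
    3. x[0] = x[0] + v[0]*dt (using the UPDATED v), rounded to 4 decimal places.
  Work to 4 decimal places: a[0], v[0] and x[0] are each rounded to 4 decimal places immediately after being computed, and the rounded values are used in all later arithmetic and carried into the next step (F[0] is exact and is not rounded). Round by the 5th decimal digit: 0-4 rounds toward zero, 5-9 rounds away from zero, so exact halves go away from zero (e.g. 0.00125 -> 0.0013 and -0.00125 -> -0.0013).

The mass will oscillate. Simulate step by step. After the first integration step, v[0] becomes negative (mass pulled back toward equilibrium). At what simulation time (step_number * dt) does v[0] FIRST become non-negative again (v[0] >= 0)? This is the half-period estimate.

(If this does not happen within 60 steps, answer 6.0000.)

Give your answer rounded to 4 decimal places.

Answer: 4.4000

Derivation:
Step 0: x=[5.4000] v=[0.0000]
Step 1: x=[5.3873] v=[-0.1271]
Step 2: x=[5.3620] v=[-0.2535]
Step 3: x=[5.3241] v=[-0.3786]
Step 4: x=[5.2739] v=[-0.5016]
Step 5: x=[5.2117] v=[-0.6220]
Step 6: x=[5.1378] v=[-0.7391]
Step 7: x=[5.0526] v=[-0.8523]
Step 8: x=[4.9565] v=[-0.9610]
Step 9: x=[4.8500] v=[-1.0646]
Step 10: x=[4.7338] v=[-1.1625]
Step 11: x=[4.6084] v=[-1.2543]
Step 12: x=[4.4745] v=[-1.3395]
Step 13: x=[4.3327] v=[-1.4176]
Step 14: x=[4.1839] v=[-1.4882]
Step 15: x=[4.0288] v=[-1.5509]
Step 16: x=[3.8683] v=[-1.6054]
Step 17: x=[3.7032] v=[-1.6514]
Step 18: x=[3.5343] v=[-1.6886]
Step 19: x=[3.3626] v=[-1.7169]
Step 20: x=[3.1890] v=[-1.7361]
Step 21: x=[3.0144] v=[-1.7461]
Step 22: x=[2.8397] v=[-1.7469]
Step 23: x=[2.6659] v=[-1.7384]
Step 24: x=[2.4938] v=[-1.7207]
Step 25: x=[2.3244] v=[-1.6939]
Step 26: x=[2.1586] v=[-1.6581]
Step 27: x=[1.9972] v=[-1.6136]
Step 28: x=[1.8412] v=[-1.5605]
Step 29: x=[1.6913] v=[-1.4992]
Step 30: x=[1.5483] v=[-1.4299]
Step 31: x=[1.4130] v=[-1.3531]
Step 32: x=[1.2861] v=[-1.2691]
Step 33: x=[1.1683] v=[-1.1784]
Step 34: x=[1.0602] v=[-1.0814]
Step 35: x=[0.9623] v=[-0.9787]
Step 36: x=[0.8752] v=[-0.8708]
Step 37: x=[0.7994] v=[-0.7583]
Step 38: x=[0.7352] v=[-0.6418]
Step 39: x=[0.6830] v=[-0.5219]
Step 40: x=[0.6431] v=[-0.3992]
Step 41: x=[0.6157] v=[-0.2744]
Step 42: x=[0.6009] v=[-0.1482]
Step 43: x=[0.5988] v=[-0.0212]
Step 44: x=[0.6094] v=[0.1059]
First v>=0 after going negative at step 44, time=4.4000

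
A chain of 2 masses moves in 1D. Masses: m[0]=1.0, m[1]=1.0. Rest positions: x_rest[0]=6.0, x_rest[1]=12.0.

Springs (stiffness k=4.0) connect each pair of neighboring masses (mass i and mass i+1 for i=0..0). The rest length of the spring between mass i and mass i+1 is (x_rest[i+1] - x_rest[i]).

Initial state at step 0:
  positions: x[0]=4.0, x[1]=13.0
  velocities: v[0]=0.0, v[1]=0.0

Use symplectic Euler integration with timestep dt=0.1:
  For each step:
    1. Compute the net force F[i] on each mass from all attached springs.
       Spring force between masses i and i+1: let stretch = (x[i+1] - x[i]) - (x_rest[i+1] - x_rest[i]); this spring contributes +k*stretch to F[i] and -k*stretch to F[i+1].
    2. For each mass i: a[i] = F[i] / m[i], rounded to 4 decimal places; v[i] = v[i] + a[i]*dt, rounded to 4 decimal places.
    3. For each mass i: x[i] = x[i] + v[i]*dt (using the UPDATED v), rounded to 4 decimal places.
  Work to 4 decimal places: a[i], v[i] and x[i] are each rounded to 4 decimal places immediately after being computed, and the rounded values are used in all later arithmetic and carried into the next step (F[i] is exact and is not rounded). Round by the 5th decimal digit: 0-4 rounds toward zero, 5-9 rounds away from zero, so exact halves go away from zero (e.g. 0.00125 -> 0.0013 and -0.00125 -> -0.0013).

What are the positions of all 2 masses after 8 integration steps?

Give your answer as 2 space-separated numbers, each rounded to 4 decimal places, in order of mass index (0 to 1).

Step 0: x=[4.0000 13.0000] v=[0.0000 0.0000]
Step 1: x=[4.1200 12.8800] v=[1.2000 -1.2000]
Step 2: x=[4.3504 12.6496] v=[2.3040 -2.3040]
Step 3: x=[4.6728 12.3272] v=[3.2237 -3.2237]
Step 4: x=[5.0614 11.9387] v=[3.8855 -3.8855]
Step 5: x=[5.4850 11.5151] v=[4.2364 -4.2364]
Step 6: x=[5.9098 11.0903] v=[4.2484 -4.2484]
Step 7: x=[6.3019 10.6982] v=[3.9206 -3.9206]
Step 8: x=[6.6298 10.3703] v=[3.2791 -3.2791]

Answer: 6.6298 10.3703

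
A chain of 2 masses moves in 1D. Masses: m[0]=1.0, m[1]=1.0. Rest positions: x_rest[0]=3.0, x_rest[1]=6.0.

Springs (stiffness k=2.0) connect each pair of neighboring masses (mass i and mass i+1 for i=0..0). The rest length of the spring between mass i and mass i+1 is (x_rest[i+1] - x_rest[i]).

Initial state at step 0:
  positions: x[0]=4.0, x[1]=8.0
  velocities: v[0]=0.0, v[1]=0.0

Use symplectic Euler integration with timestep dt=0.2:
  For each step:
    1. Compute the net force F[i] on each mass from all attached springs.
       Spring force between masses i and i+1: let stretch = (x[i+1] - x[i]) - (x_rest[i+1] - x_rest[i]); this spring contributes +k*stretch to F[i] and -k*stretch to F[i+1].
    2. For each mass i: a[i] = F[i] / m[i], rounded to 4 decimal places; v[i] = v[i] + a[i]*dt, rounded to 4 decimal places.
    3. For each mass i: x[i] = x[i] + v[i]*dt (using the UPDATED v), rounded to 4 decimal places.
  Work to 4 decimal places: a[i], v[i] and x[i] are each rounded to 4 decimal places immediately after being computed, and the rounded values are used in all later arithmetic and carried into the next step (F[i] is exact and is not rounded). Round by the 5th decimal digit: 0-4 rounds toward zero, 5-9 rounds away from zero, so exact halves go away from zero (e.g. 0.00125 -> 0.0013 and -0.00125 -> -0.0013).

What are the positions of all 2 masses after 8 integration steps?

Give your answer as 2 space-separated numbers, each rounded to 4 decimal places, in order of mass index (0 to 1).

Answer: 4.9902 7.0098

Derivation:
Step 0: x=[4.0000 8.0000] v=[0.0000 0.0000]
Step 1: x=[4.0800 7.9200] v=[0.4000 -0.4000]
Step 2: x=[4.2272 7.7728] v=[0.7360 -0.7360]
Step 3: x=[4.4180 7.5820] v=[0.9542 -0.9542]
Step 4: x=[4.6220 7.3780] v=[1.0198 -1.0198]
Step 5: x=[4.8064 7.1936] v=[0.9222 -0.9222]
Step 6: x=[4.9418 7.0582] v=[0.6771 -0.6771]
Step 7: x=[5.0065 6.9935] v=[0.3237 -0.3237]
Step 8: x=[4.9902 7.0098] v=[-0.0815 0.0815]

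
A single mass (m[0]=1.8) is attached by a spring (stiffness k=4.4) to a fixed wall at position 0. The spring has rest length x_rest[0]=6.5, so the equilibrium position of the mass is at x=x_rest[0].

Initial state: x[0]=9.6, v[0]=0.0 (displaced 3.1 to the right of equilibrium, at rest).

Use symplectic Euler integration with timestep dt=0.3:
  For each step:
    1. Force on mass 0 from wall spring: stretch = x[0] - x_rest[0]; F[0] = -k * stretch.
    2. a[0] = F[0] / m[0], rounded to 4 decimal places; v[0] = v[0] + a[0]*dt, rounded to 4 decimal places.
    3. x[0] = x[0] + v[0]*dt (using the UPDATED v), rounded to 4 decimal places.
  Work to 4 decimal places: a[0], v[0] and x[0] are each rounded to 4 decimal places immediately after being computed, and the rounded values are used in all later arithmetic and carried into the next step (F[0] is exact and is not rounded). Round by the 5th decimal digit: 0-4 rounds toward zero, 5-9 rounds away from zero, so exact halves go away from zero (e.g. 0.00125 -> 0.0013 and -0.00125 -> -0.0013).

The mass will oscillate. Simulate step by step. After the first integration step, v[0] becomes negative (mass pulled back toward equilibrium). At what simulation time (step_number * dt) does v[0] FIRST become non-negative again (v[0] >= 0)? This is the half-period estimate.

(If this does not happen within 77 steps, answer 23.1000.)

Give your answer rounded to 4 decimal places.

Answer: 2.1000

Derivation:
Step 0: x=[9.6000] v=[0.0000]
Step 1: x=[8.9180] v=[-2.2733]
Step 2: x=[7.7041] v=[-4.0465]
Step 3: x=[6.2253] v=[-4.9295]
Step 4: x=[4.8069] v=[-4.7281]
Step 5: x=[3.7610] v=[-3.4865]
Step 6: x=[3.3176] v=[-1.4779]
Step 7: x=[3.5744] v=[0.8559]
First v>=0 after going negative at step 7, time=2.1000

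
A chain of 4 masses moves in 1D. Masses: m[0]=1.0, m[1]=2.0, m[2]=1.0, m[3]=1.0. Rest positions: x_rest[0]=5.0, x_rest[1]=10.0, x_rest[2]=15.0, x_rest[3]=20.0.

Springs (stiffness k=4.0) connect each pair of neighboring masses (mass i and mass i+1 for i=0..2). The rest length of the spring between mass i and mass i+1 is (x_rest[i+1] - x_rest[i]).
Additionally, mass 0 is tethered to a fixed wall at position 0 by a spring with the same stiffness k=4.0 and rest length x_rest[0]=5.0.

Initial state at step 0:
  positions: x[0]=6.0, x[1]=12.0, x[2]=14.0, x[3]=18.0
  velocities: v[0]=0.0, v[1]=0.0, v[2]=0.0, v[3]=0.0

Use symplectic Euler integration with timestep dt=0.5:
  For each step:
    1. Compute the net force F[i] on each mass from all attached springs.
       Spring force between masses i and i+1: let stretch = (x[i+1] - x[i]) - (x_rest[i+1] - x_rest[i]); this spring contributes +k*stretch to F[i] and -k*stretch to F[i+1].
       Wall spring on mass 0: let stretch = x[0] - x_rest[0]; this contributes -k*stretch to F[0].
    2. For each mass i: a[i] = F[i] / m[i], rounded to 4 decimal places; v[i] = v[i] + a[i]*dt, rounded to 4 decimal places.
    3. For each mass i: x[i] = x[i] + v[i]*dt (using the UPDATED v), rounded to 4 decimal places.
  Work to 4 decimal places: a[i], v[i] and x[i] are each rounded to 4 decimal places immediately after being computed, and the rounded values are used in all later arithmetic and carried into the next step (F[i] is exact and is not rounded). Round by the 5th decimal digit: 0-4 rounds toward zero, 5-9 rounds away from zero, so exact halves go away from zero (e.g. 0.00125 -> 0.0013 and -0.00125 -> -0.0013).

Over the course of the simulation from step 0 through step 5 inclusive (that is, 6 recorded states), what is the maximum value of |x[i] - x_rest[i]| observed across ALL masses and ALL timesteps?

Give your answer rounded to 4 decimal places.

Step 0: x=[6.0000 12.0000 14.0000 18.0000] v=[0.0000 0.0000 0.0000 0.0000]
Step 1: x=[6.0000 10.0000 16.0000 19.0000] v=[0.0000 -4.0000 4.0000 2.0000]
Step 2: x=[4.0000 9.0000 15.0000 22.0000] v=[-4.0000 -2.0000 -2.0000 6.0000]
Step 3: x=[3.0000 8.5000 15.0000 23.0000] v=[-2.0000 -1.0000 0.0000 2.0000]
Step 4: x=[4.5000 8.5000 16.5000 21.0000] v=[3.0000 0.0000 3.0000 -4.0000]
Step 5: x=[5.5000 10.5000 14.5000 19.5000] v=[2.0000 4.0000 -4.0000 -3.0000]
Max displacement = 3.0000

Answer: 3.0000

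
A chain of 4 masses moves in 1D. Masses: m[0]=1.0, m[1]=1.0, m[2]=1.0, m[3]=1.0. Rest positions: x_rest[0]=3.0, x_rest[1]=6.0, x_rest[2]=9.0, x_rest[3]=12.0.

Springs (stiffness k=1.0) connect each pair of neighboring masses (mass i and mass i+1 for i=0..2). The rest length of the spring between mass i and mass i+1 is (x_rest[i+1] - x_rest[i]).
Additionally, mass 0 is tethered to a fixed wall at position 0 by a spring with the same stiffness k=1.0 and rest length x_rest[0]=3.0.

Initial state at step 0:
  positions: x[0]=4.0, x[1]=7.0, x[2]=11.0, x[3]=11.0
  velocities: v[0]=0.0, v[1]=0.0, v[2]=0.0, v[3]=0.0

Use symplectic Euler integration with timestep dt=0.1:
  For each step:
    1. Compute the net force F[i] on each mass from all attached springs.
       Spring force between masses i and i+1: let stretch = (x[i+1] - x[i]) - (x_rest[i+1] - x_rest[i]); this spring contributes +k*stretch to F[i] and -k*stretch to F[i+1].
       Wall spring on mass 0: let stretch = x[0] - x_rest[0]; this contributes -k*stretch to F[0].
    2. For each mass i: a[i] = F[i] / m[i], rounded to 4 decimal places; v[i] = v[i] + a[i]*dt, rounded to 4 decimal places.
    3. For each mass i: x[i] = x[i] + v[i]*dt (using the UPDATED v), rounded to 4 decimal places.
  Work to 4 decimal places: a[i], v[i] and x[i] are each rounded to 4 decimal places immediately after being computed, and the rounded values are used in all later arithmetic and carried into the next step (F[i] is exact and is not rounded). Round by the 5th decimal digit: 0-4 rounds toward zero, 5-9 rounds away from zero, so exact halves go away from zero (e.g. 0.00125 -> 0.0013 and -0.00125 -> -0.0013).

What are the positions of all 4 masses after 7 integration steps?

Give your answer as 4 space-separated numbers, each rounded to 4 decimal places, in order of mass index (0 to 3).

Answer: 3.7551 7.1977 10.0235 11.7557

Derivation:
Step 0: x=[4.0000 7.0000 11.0000 11.0000] v=[0.0000 0.0000 0.0000 0.0000]
Step 1: x=[3.9900 7.0100 10.9600 11.0300] v=[-0.1000 0.1000 -0.4000 0.3000]
Step 2: x=[3.9703 7.0293 10.8812 11.0893] v=[-0.1970 0.1930 -0.7880 0.5930]
Step 3: x=[3.9415 7.0565 10.7660 11.1765] v=[-0.2881 0.2723 -1.1524 0.8722]
Step 4: x=[3.9044 7.0897 10.6178 11.2896] v=[-0.3708 0.3318 -1.4823 1.1312]
Step 5: x=[3.8601 7.1263 10.4410 11.4260] v=[-0.4427 0.3661 -1.7679 1.3640]
Step 6: x=[3.8099 7.1634 10.2409 11.5826] v=[-0.5021 0.3710 -2.0009 1.5655]
Step 7: x=[3.7551 7.1977 10.0235 11.7557] v=[-0.5477 0.3434 -2.1745 1.7313]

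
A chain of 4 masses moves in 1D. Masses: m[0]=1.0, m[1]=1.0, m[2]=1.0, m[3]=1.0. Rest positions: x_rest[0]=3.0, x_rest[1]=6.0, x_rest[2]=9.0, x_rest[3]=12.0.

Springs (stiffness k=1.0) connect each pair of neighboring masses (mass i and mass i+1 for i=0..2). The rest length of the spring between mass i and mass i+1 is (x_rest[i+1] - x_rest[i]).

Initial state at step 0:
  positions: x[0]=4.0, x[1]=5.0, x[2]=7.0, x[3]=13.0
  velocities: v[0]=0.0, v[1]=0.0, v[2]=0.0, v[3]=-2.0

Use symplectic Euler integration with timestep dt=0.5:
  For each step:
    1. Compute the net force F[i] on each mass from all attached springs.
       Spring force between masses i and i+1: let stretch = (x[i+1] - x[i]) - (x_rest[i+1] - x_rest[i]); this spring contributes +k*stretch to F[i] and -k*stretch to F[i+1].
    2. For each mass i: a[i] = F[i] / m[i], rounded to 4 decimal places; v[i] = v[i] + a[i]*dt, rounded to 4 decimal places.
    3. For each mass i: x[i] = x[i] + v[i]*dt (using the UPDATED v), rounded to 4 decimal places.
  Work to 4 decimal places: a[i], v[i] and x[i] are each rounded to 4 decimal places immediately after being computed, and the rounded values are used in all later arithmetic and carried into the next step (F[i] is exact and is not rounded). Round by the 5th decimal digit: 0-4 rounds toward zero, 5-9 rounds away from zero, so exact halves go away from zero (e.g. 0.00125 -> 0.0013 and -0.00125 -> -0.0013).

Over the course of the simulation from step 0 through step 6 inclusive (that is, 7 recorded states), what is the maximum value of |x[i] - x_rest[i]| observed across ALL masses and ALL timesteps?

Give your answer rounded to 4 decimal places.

Answer: 3.7969

Derivation:
Step 0: x=[4.0000 5.0000 7.0000 13.0000] v=[0.0000 0.0000 0.0000 -2.0000]
Step 1: x=[3.5000 5.2500 8.0000 11.2500] v=[-1.0000 0.5000 2.0000 -3.5000]
Step 2: x=[2.6875 5.7500 9.1250 9.4375] v=[-1.6250 1.0000 2.2500 -3.6250]
Step 3: x=[1.8906 6.3282 9.4844 8.2969] v=[-1.5938 1.1563 0.7188 -2.2813]
Step 4: x=[1.4531 6.5860 8.7579 8.2031] v=[-0.8750 0.5156 -1.4531 -0.1876]
Step 5: x=[1.5489 6.1036 7.3497 8.9980] v=[0.1915 -0.9649 -2.8165 1.5898]
Step 6: x=[2.0334 4.7940 6.0420 10.1309] v=[0.9689 -2.6192 -2.6154 2.2657]
Max displacement = 3.7969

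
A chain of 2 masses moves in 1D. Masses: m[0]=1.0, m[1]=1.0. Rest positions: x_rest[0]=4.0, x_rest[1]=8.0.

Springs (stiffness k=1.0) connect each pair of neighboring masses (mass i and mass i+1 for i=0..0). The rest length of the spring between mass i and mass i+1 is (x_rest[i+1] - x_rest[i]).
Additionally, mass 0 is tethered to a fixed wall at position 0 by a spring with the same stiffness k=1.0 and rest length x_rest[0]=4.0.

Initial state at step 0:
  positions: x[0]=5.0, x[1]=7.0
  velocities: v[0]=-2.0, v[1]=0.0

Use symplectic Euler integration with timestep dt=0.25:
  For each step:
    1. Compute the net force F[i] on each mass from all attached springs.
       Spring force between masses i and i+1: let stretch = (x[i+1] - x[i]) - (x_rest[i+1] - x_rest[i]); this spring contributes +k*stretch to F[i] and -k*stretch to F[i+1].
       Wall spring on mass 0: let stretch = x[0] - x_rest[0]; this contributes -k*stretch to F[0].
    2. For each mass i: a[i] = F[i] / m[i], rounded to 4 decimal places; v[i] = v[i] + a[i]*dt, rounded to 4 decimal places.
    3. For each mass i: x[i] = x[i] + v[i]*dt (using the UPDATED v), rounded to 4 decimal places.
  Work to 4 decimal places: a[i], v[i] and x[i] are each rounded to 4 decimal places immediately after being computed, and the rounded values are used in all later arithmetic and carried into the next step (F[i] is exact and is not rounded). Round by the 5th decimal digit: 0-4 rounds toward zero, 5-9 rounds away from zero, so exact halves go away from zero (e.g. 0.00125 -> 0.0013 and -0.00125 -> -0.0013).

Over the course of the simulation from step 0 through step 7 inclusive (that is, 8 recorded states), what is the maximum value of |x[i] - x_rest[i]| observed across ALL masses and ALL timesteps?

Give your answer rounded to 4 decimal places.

Answer: 2.4491

Derivation:
Step 0: x=[5.0000 7.0000] v=[-2.0000 0.0000]
Step 1: x=[4.3125 7.1250] v=[-2.7500 0.5000]
Step 2: x=[3.5313 7.3242] v=[-3.1250 0.7969]
Step 3: x=[2.7664 7.5364] v=[-3.0596 0.8487]
Step 4: x=[2.1267 7.7005] v=[-2.5587 0.6562]
Step 5: x=[1.7025 7.7662] v=[-1.6969 0.2628]
Step 6: x=[1.5509 7.7029] v=[-0.6066 -0.2531]
Step 7: x=[1.6868 7.5051] v=[0.5437 -0.7911]
Max displacement = 2.4491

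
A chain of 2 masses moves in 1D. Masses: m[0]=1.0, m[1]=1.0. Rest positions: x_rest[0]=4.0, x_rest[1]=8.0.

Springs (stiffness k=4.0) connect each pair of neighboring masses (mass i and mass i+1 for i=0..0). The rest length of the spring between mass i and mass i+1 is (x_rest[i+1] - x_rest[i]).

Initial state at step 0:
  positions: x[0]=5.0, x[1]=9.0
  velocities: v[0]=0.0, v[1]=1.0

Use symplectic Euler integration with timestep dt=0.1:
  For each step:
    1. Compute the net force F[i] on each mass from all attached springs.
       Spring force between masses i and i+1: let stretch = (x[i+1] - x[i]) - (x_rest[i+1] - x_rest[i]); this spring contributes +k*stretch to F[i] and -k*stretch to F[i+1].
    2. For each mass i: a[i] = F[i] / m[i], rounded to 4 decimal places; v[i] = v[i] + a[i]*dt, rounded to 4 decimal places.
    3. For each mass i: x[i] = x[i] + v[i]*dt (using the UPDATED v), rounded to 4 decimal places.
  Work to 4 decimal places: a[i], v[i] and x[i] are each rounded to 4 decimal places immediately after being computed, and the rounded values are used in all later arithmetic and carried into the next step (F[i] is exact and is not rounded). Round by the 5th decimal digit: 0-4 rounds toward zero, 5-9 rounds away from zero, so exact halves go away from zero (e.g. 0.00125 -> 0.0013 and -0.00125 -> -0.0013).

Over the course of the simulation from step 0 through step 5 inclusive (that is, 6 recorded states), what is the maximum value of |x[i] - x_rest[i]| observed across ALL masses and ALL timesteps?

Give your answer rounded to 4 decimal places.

Step 0: x=[5.0000 9.0000] v=[0.0000 1.0000]
Step 1: x=[5.0000 9.1000] v=[0.0000 1.0000]
Step 2: x=[5.0040 9.1960] v=[0.0400 0.9600]
Step 3: x=[5.0157 9.2843] v=[0.1168 0.8832]
Step 4: x=[5.0381 9.3619] v=[0.2242 0.7758]
Step 5: x=[5.0735 9.4265] v=[0.3537 0.6463]
Max displacement = 1.4265

Answer: 1.4265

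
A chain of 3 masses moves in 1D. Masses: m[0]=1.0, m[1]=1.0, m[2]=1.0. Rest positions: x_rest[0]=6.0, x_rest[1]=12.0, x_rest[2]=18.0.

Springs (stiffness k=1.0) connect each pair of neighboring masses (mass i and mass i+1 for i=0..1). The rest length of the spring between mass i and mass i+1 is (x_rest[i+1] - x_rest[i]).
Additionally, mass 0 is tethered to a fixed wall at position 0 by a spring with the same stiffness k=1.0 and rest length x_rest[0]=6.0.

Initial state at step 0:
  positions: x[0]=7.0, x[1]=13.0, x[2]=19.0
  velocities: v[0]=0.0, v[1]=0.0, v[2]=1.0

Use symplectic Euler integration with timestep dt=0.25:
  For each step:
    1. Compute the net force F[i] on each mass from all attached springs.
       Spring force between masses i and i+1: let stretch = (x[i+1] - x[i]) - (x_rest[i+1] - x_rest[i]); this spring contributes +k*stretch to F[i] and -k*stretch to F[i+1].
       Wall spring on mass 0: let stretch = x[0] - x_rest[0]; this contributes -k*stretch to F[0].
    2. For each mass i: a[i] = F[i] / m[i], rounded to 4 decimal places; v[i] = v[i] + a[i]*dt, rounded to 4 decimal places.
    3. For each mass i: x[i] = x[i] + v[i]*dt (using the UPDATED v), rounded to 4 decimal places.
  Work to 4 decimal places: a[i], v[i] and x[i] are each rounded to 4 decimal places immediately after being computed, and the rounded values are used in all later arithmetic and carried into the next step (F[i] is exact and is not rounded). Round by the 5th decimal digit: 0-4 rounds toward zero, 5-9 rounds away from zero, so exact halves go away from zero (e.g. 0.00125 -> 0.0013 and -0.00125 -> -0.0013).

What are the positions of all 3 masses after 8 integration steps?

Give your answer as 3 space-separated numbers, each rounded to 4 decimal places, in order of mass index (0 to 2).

Answer: 6.0817 13.2708 20.0102

Derivation:
Step 0: x=[7.0000 13.0000 19.0000] v=[0.0000 0.0000 1.0000]
Step 1: x=[6.9375 13.0000 19.2500] v=[-0.2500 0.0000 1.0000]
Step 2: x=[6.8203 13.0117 19.4844] v=[-0.4688 0.0469 0.9375]
Step 3: x=[6.6638 13.0410 19.6892] v=[-0.6260 0.1172 0.8193]
Step 4: x=[6.4894 13.0873 19.8535] v=[-0.6977 0.1850 0.6573]
Step 5: x=[6.3218 13.1441 19.9700] v=[-0.6706 0.2271 0.4658]
Step 6: x=[6.1854 13.2011 20.0348] v=[-0.5455 0.2280 0.2593]
Step 7: x=[6.1009 13.2467 20.0475] v=[-0.3379 0.1825 0.0509]
Step 8: x=[6.0817 13.2708 20.0102] v=[-0.0767 0.0963 -0.1493]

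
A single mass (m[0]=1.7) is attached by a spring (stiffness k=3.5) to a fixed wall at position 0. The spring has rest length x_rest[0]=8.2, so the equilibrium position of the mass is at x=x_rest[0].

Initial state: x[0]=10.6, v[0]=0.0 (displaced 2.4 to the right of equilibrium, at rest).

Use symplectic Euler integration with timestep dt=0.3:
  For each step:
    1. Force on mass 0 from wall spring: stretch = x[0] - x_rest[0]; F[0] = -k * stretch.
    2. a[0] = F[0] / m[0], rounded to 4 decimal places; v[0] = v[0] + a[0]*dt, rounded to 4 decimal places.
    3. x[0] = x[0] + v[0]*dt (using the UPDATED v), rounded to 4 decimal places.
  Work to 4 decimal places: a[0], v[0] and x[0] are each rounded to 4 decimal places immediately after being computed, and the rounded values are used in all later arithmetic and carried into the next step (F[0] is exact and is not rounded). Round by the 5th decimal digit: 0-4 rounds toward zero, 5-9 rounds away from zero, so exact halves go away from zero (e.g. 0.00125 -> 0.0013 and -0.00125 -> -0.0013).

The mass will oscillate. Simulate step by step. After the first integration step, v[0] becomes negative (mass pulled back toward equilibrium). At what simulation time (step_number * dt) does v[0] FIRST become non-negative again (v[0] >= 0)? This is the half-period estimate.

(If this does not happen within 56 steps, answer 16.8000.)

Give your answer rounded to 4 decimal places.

Step 0: x=[10.6000] v=[0.0000]
Step 1: x=[10.1553] v=[-1.4824]
Step 2: x=[9.3483] v=[-2.6901]
Step 3: x=[8.3285] v=[-3.3993]
Step 4: x=[7.2849] v=[-3.4787]
Step 5: x=[6.4109] v=[-2.9135]
Step 6: x=[5.8684] v=[-1.8085]
Step 7: x=[5.7579] v=[-0.3684]
Step 8: x=[6.0999] v=[1.1400]
First v>=0 after going negative at step 8, time=2.4000

Answer: 2.4000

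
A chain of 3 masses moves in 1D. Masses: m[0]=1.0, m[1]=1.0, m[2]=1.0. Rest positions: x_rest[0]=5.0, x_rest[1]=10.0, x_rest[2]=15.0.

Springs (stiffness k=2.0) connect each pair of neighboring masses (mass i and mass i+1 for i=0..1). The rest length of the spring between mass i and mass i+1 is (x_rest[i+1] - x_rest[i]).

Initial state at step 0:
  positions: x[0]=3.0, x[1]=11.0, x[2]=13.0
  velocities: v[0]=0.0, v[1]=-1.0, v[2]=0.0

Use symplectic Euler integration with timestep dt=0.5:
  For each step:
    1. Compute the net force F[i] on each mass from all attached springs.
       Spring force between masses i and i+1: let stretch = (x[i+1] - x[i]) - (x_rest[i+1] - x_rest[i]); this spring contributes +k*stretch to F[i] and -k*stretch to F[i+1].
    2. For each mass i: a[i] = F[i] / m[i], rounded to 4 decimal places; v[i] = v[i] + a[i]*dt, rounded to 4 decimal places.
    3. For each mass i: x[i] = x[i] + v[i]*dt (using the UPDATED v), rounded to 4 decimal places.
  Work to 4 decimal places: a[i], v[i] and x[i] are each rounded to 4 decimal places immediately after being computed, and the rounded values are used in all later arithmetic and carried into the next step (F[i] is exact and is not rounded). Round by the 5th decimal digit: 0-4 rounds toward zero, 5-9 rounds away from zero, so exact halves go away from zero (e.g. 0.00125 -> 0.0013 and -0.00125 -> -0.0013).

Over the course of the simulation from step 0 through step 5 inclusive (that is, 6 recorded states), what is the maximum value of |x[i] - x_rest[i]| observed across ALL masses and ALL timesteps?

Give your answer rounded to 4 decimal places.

Step 0: x=[3.0000 11.0000 13.0000] v=[0.0000 -1.0000 0.0000]
Step 1: x=[4.5000 7.5000 14.5000] v=[3.0000 -7.0000 3.0000]
Step 2: x=[5.0000 6.0000 15.0000] v=[1.0000 -3.0000 1.0000]
Step 3: x=[3.5000 8.5000 13.5000] v=[-3.0000 5.0000 -3.0000]
Step 4: x=[2.0000 11.0000 12.0000] v=[-3.0000 5.0000 -3.0000]
Step 5: x=[2.5000 9.5000 12.5000] v=[1.0000 -3.0000 1.0000]
Max displacement = 4.0000

Answer: 4.0000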